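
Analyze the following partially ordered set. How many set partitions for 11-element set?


B(n) = number of set partitions of an n-element set.
B(n) satisfies the recurrence: B(n+1) = sum_k C(n,k)*B(k).
B(11) = 678570


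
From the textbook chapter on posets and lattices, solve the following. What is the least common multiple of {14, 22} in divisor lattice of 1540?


In a divisor lattice, join = lcm (least common multiple).
Compute lcm iteratively: start with first element, then lcm(current, next).
Elements: [14, 22]
lcm(14,22) = 154
Final lcm = 154


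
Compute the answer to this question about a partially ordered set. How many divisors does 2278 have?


Divisors of 2278: [1, 2, 17, 34, 67, 134, 1139, 2278]
Count: 8


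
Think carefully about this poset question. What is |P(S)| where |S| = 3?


Power set = 2^n.
2^3 = 8


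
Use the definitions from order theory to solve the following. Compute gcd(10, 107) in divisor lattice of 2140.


In a divisor lattice, meet = gcd (greatest common divisor).
By Euclidean algorithm or factoring: gcd(10,107) = 1


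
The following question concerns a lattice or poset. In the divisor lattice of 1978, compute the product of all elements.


Divisors of 1978: [1, 2, 23, 43, 46, 86, 989, 1978]
Product = n^(d(n)/2) = 1978^(8/2)
Product = 15307531050256


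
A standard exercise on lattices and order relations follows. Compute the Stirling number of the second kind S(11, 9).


S(n,k) = k*S(n-1,k) + S(n-1,k-1).
S(10,9) = 45, S(10,8) = 750
S(11,9) = 9*45 + 750 = 405 + 750
S(11,9) = 1155


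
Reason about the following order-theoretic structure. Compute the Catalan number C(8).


C(n) = C(2n, n) / (n+1).
C(16, 8) = 12870
C(8) = 12870 / 9 = 1430


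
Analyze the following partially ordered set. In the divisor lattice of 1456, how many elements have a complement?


An element a is complemented if some b has a meet b = bottom, a join b = top.
a is complemented iff gcd(a, n/a)=1, i.e. a is a unitary divisor of 1456.
Complemented elements: 1, 7, 13, 16, 91, 112, ... (2 more)
Count: 8


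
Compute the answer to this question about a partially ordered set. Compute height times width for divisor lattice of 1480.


Height = length of longest chain minus 1; width = size of largest antichain.
A maximum chain: 1 | 37 | 185 | 370 | 740 | 1480  (height 5).
A maximum antichain: {4, 10, 74, 185}  (width 4).
Product = 5 * 4 = 20


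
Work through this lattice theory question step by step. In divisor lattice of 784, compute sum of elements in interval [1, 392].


Interval [1,392] in divisors of 784: [1, 2, 4, 7, 8, 14, 28, 49, 56, 98, 196, 392]
Sum = 855


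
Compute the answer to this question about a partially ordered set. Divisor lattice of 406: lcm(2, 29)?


Join=lcm.
gcd(2,29)=1
lcm=58


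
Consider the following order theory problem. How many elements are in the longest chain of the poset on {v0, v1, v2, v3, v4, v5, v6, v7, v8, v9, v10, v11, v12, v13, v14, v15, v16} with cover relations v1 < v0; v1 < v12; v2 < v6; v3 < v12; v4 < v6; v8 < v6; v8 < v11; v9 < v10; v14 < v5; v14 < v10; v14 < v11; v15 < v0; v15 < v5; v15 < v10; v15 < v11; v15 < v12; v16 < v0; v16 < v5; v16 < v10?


A chain is a totally ordered subset; we count the number of elements in a maximum chain.
Compute, for each element x, the size of the longest chain ending at x:
  v1: 1
  v2: 1
  v3: 1
  v4: 1
  v7: 1
  v8: 1
  ...
A maximum chain: v1 < v0
Number of elements in the longest chain: 2


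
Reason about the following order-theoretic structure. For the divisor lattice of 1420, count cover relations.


A cover relation a -< b holds when a < b with no c strictly between.
Cover relations:
  1 -< 2
  1 -< 5
  1 -< 71
  2 -< 4
  2 -< 10
  2 -< 142
  4 -< 20
  4 -< 284
  ...12 more
Total: 20


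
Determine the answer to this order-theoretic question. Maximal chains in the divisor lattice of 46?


A maximal chain goes from the minimum element to a maximal element via cover relations.
Counting all min-to-max paths in the cover graph.
Total maximal chains: 2


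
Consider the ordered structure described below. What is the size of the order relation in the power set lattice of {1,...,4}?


The order relation is {(a,b) : a <= b}, reflexive so it includes (a,a).
Examples: ({},{}), ({},{1,2}), ({},{1,2,3}), ({},{1,2,3,4}), ({},{1,2,4}), ...
Total ordered pairs: 81


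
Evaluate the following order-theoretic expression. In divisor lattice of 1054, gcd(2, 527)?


Meet=gcd.
gcd(2,527)=1


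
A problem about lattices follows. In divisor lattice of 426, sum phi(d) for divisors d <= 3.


Divisors of 426 up to 3: [1, 2, 3]
phi values: [1, 1, 2]
Sum = 4


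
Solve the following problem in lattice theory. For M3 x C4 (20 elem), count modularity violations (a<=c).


Modular law: if a <= c then a v (b ^ c) = (a v b) ^ c.
Check all triples (a,b,c) with a <= c among 20 elements.
This lattice is modular (diamonds M_m and their chain-products are modular).
Total violating triples: 0


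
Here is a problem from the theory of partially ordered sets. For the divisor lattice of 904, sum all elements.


sigma(n) = sum of divisors.
Divisors of 904: [1, 2, 4, 8, 113, 226, 452, 904]
Sum = 1710


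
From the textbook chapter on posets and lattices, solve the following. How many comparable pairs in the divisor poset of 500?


A comparable pair {a,b} has a < b or b < a in the order.
Count unordered pairs where one element is strictly below the other.
Examples: {1,2}, {1,4}, {1,5}, {1,10}, ...
Total comparable pairs: 48


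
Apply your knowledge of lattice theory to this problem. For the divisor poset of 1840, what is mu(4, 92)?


In a divisor lattice, mu(a,b) = mu(b/a) where mu is the classical Mobius function.
b/a = 92/4 = 23
Prime factorization of 23: primes [23]
23 is squarefree with 1 prime factor(s), so mu(23) = (-1)^1 = -1


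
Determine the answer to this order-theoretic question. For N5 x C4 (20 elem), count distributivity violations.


Distributive law: a ^ (b v c) = (a ^ b) v (a ^ c).
Check all 20^3 = 8000 ordered triples (a,b,c).
  e.g. a=(b,0), b=(a,0), c=(c,0): lhs=(b,0) != rhs=(a,0)
  e.g. a=(b,0), b=(a,0), c=(c,1): lhs=(b,0) != rhs=(a,0)
Total violating triples: 128


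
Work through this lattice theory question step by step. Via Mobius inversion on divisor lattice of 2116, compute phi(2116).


phi(n) = n * prod_{p|n} (1 - 1/p).
Prime divisors of 2116: [2, 23]
phi(2116) = 2116 * (1 - 1/2) * (1 - 1/23)
phi(2116) = 1012


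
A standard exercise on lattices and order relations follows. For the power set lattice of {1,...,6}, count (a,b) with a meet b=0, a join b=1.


Complement pair (a,b): a meet b = bottom, a join b = top.
Here: A intersect B = {} and A union B = {1,...,6}.
Pairs found: ({},{1,2,3,4,5,6}), ({1},{2,3,4,5,6}), ({2},{1,3,4,5,6}), ({3},{1,2,4,5,6}), ... (60 more)
Total ordered pairs: 64


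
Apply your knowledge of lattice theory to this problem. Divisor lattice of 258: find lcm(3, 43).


In a divisor lattice, join = lcm (least common multiple).
gcd(3,43) = 1
lcm(3,43) = 3*43/gcd = 129/1 = 129


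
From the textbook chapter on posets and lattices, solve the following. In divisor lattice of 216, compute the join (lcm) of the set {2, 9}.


In a divisor lattice, join = lcm (least common multiple).
Compute lcm iteratively: start with first element, then lcm(current, next).
Elements: [2, 9]
lcm(2,9) = 18
Final lcm = 18


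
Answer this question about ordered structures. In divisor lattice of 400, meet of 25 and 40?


In a divisor lattice, meet = gcd (greatest common divisor).
By Euclidean algorithm or factoring: gcd(25,40) = 5


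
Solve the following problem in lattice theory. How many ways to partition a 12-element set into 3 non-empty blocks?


S(n,k) = k*S(n-1,k) + S(n-1,k-1).
S(11,3) = 28501, S(11,2) = 1023
S(12,3) = 3*28501 + 1023 = 85503 + 1023
S(12,3) = 86526


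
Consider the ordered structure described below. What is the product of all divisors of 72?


Divisors of 72: [1, 2, 3, 4, 6, 8, 9, 12, 18, 24, 36, 72]
Product = n^(d(n)/2) = 72^(12/2)
Product = 139314069504


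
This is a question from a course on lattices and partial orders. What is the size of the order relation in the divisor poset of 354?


The order relation is {(a,b) : a <= b}, reflexive so it includes (a,a).
Examples: (1,1), (1,118), (1,177), (1,2), (1,3), ...
Total ordered pairs: 27


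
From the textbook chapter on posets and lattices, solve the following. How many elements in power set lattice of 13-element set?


Power set = 2^n.
2^13 = 8192


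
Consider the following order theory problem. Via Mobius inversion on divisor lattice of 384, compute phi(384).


phi(n) = n * prod_{p|n} (1 - 1/p).
Prime divisors of 384: [2, 3]
phi(384) = 384 * (1 - 1/2) * (1 - 1/3)
phi(384) = 128


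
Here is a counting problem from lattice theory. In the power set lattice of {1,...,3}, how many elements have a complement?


An element a is complemented if some b has a meet b = bottom, a join b = top.
every subset A has complement S\A, so all elements are complemented.
Complemented elements: {}, {1}, {2}, {3}, {1,2}, {1,3}, ... (2 more)
Count: 8


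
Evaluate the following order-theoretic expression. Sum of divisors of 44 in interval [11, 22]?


Interval [11,22] in divisors of 44: [11, 22]
Sum = 33


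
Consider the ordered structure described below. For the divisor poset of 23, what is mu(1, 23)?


In a divisor lattice, mu(a,b) = mu(b/a) where mu is the classical Mobius function.
b/a = 23/1 = 23
Prime factorization of 23: primes [23]
23 is squarefree with 1 prime factor(s), so mu(23) = (-1)^1 = -1


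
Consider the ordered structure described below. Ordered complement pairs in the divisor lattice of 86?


Complement pair (a,b): a meet b = bottom, a join b = top.
Here: gcd(a,b)=1 and lcm(a,b)=86, i.e. a*b=86 with a,b coprime.
Pairs found: (1,86), (2,43), (43,2), (86,1)
Total ordered pairs: 4


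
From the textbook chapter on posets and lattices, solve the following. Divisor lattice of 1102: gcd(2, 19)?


Meet=gcd.
gcd(2,19)=1


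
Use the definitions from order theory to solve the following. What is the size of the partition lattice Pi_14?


B(n) = number of set partitions of an n-element set.
B(n) satisfies the recurrence: B(n+1) = sum_k C(n,k)*B(k).
B(14) = 190899322


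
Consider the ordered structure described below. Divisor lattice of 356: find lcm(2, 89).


In a divisor lattice, join = lcm (least common multiple).
gcd(2,89) = 1
lcm(2,89) = 2*89/gcd = 178/1 = 178


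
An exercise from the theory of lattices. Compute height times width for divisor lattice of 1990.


Height = length of longest chain minus 1; width = size of largest antichain.
A maximum chain: 1 | 199 | 995 | 1990  (height 3).
A maximum antichain: {2, 5, 199}  (width 3).
Product = 3 * 3 = 9


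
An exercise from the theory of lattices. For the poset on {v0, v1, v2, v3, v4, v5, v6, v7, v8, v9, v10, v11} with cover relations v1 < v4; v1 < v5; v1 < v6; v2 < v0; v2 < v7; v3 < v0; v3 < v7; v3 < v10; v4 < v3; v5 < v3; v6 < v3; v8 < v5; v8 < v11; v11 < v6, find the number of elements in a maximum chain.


A chain is a totally ordered subset; we count the number of elements in a maximum chain.
Compute, for each element x, the size of the longest chain ending at x:
  v1: 1
  v2: 1
  v8: 1
  v9: 1
  v4: 2
  v11: 2
  ...
A maximum chain: v8 < v11 < v6 < v3 < v0
Number of elements in the longest chain: 5


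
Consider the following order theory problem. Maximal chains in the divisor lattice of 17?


A maximal chain goes from the minimum element to a maximal element via cover relations.
Counting all min-to-max paths in the cover graph.
Total maximal chains: 1


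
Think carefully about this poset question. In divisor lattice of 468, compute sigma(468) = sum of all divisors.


sigma(n) = sum of divisors.
Divisors of 468: [1, 2, 3, 4, 6, 9, 12, 13, 18, 26, 36, 39, 52, 78, 117, 156, 234, 468]
Sum = 1274


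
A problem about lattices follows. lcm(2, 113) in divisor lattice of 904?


Join=lcm.
gcd(2,113)=1
lcm=226


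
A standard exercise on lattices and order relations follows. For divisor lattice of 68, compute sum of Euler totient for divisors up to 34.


Divisors of 68 up to 34: [1, 2, 4, 17, 34]
phi values: [1, 1, 2, 16, 16]
Sum = 36


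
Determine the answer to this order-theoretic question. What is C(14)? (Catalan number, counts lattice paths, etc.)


C(n) = C(2n, n) / (n+1).
C(28, 14) = 40116600
C(14) = 40116600 / 15 = 2674440


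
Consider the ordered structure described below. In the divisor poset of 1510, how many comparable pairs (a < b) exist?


A comparable pair {a,b} has a < b or b < a in the order.
Count unordered pairs where one element is strictly below the other.
Examples: {1,2}, {1,5}, {1,10}, {1,151}, ...
Total comparable pairs: 19


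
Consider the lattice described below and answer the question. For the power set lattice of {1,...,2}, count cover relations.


A cover relation a -< b holds when a < b with no c strictly between.
Cover relations:
  {} -< {1}
  {} -< {2}
  {1} -< {1,2}
  {2} -< {1,2}
Total: 4


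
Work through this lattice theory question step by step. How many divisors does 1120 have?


Divisors of 1120: [1, 2, 4, 5, 7, 8, 10, 14, 16, 20, 28, 32, 35, 40, 56, 70, 80, 112, 140, 160, 224, 280, 560, 1120]
Count: 24


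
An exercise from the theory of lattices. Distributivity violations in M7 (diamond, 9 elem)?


Distributive law: a ^ (b v c) = (a ^ b) v (a ^ c).
Check all 9^3 = 729 ordered triples (a,b,c).
  e.g. a=a1, b=a2, c=a3: lhs=a1 != rhs=0
  e.g. a=a1, b=a2, c=a4: lhs=a1 != rhs=0
Total violating triples: 210


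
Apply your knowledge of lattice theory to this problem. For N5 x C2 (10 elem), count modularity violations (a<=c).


Modular law: if a <= c then a v (b ^ c) = (a v b) ^ c.
Check all triples (a,b,c) with a <= c among 10 elements.
  e.g. a=(a,0), b=(c,0), c=(b,0): lhs=(a,0) != rhs=(b,0)
  e.g. a=(a,0), b=(c,1), c=(b,0): lhs=(a,0) != rhs=(b,0)
Total violating triples: 6


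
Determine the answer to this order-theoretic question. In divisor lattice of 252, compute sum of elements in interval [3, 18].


Interval [3,18] in divisors of 252: [3, 6, 9, 18]
Sum = 36


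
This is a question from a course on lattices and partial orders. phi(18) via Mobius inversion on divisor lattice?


phi(n) = n * prod_{p|n} (1 - 1/p).
Prime divisors of 18: [2, 3]
phi(18) = 18 * (1 - 1/2) * (1 - 1/3)
phi(18) = 6


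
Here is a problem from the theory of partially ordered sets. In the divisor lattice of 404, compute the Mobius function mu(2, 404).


In a divisor lattice, mu(a,b) = mu(b/a) where mu is the classical Mobius function.
b/a = 404/2 = 202
Prime factorization of 202: primes [2, 101]
202 is squarefree with 2 prime factor(s), so mu(202) = (-1)^2 = 1


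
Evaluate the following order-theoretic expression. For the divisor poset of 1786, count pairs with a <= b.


The order relation is {(a,b) : a <= b}, reflexive so it includes (a,a).
Examples: (1,1), (1,1786), (1,19), (1,2), (1,38), ...
Total ordered pairs: 27


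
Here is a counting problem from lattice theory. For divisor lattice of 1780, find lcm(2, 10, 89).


In a divisor lattice, join = lcm (least common multiple).
Compute lcm iteratively: start with first element, then lcm(current, next).
Elements: [2, 10, 89]
lcm(2,10) = 10
lcm(10,89) = 890
Final lcm = 890


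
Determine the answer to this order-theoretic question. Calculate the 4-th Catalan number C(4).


C(n) = C(2n, n) / (n+1).
C(8, 4) = 70
C(4) = 70 / 5 = 14


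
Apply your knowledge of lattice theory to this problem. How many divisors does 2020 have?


Divisors of 2020: [1, 2, 4, 5, 10, 20, 101, 202, 404, 505, 1010, 2020]
Count: 12


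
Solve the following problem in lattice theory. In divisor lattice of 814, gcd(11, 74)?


Meet=gcd.
gcd(11,74)=1


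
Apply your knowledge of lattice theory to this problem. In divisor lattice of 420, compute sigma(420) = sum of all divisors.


sigma(n) = sum of divisors.
Divisors of 420: [1, 2, 3, 4, 5, 6, 7, 10, 12, 14, 15, 20, 21, 28, 30, 35, 42, 60, 70, 84, 105, 140, 210, 420]
Sum = 1344


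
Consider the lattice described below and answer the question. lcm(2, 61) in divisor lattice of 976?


Join=lcm.
gcd(2,61)=1
lcm=122


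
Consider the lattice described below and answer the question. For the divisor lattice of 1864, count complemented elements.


An element a is complemented if some b has a meet b = bottom, a join b = top.
a is complemented iff gcd(a, n/a)=1, i.e. a is a unitary divisor of 1864.
Complemented elements: 1, 8, 233, 1864
Count: 4


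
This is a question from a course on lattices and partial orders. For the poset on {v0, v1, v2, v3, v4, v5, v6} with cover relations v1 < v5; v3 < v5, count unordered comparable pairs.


A comparable pair {a,b} has a < b or b < a in the order.
Count unordered pairs where one element is strictly below the other.
Examples: {v1,v5}, {v3,v5}
Total comparable pairs: 2


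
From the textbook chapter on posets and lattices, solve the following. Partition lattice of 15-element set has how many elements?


B(n) = number of set partitions of an n-element set.
B(n) satisfies the recurrence: B(n+1) = sum_k C(n,k)*B(k).
B(15) = 1382958545


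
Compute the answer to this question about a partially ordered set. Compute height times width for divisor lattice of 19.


Height = length of longest chain minus 1; width = size of largest antichain.
A maximum chain: 1 | 19  (height 1).
A maximum antichain: {1}  (width 1).
Product = 1 * 1 = 1


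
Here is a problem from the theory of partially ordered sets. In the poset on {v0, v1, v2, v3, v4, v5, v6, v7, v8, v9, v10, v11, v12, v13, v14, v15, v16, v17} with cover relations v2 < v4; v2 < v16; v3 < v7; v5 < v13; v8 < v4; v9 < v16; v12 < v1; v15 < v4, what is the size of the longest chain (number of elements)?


A chain is a totally ordered subset; we count the number of elements in a maximum chain.
Compute, for each element x, the size of the longest chain ending at x:
  v0: 1
  v2: 1
  v3: 1
  v5: 1
  v6: 1
  v8: 1
  ...
A maximum chain: v12 < v1
Number of elements in the longest chain: 2


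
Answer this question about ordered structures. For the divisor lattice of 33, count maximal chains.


A maximal chain goes from the minimum element to a maximal element via cover relations.
Counting all min-to-max paths in the cover graph.
Total maximal chains: 2


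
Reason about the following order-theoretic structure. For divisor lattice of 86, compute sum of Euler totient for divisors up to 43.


Divisors of 86 up to 43: [1, 2, 43]
phi values: [1, 1, 42]
Sum = 44


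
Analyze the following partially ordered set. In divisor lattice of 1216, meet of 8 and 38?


In a divisor lattice, meet = gcd (greatest common divisor).
By Euclidean algorithm or factoring: gcd(8,38) = 2


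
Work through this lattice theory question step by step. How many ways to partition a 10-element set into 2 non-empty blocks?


S(n,k) = k*S(n-1,k) + S(n-1,k-1).
S(9,2) = 255, S(9,1) = 1
S(10,2) = 2*255 + 1 = 510 + 1
S(10,2) = 511


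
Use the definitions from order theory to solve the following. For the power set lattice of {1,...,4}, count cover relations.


A cover relation a -< b holds when a < b with no c strictly between.
Cover relations:
  {} -< {1}
  {} -< {2}
  {} -< {3}
  {} -< {4}
  {1} -< {1,2}
  {1} -< {1,3}
  {1} -< {1,4}
  {2} -< {1,2}
  ...24 more
Total: 32


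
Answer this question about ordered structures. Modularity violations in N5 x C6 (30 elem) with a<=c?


Modular law: if a <= c then a v (b ^ c) = (a v b) ^ c.
Check all triples (a,b,c) with a <= c among 30 elements.
  e.g. a=(a,0), b=(c,0), c=(b,0): lhs=(a,0) != rhs=(b,0)
  e.g. a=(a,0), b=(c,1), c=(b,0): lhs=(a,0) != rhs=(b,0)
Total violating triples: 126


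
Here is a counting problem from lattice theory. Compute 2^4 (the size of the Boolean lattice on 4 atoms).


Power set = 2^n.
2^4 = 16


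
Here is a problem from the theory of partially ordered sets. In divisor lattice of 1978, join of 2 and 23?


In a divisor lattice, join = lcm (least common multiple).
gcd(2,23) = 1
lcm(2,23) = 2*23/gcd = 46/1 = 46


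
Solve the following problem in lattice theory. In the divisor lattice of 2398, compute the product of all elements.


Divisors of 2398: [1, 2, 11, 22, 109, 218, 1199, 2398]
Product = n^(d(n)/2) = 2398^(8/2)
Product = 33067146163216


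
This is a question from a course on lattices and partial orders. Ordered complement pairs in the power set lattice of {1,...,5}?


Complement pair (a,b): a meet b = bottom, a join b = top.
Here: A intersect B = {} and A union B = {1,...,5}.
Pairs found: ({},{1,2,3,4,5}), ({1},{2,3,4,5}), ({2},{1,3,4,5}), ({3},{1,2,4,5}), ... (28 more)
Total ordered pairs: 32


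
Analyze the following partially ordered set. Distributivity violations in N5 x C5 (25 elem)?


Distributive law: a ^ (b v c) = (a ^ b) v (a ^ c).
Check all 25^3 = 15625 ordered triples (a,b,c).
  e.g. a=(b,0), b=(a,0), c=(c,0): lhs=(b,0) != rhs=(a,0)
  e.g. a=(b,0), b=(a,0), c=(c,1): lhs=(b,0) != rhs=(a,0)
Total violating triples: 250


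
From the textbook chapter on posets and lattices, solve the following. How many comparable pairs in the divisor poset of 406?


A comparable pair {a,b} has a < b or b < a in the order.
Count unordered pairs where one element is strictly below the other.
Examples: {1,2}, {1,7}, {1,14}, {1,29}, ...
Total comparable pairs: 19


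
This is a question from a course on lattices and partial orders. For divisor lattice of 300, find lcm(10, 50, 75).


In a divisor lattice, join = lcm (least common multiple).
Compute lcm iteratively: start with first element, then lcm(current, next).
Elements: [10, 50, 75]
lcm(10,50) = 50
lcm(50,75) = 150
Final lcm = 150


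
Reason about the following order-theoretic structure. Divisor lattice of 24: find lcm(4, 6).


In a divisor lattice, join = lcm (least common multiple).
gcd(4,6) = 2
lcm(4,6) = 4*6/gcd = 24/2 = 12


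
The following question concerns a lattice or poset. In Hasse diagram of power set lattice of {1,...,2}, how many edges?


A cover relation a -< b holds when a < b with no c strictly between.
Cover relations:
  {} -< {1}
  {} -< {2}
  {1} -< {1,2}
  {2} -< {1,2}
Total: 4


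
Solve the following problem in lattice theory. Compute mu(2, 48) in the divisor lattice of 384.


In a divisor lattice, mu(a,b) = mu(b/a) where mu is the classical Mobius function.
b/a = 48/2 = 24
Prime factorization of 24: primes [2, 3]
24 is not squarefree, so mu(24) = 0


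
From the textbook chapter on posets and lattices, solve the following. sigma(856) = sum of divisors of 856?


sigma(n) = sum of divisors.
Divisors of 856: [1, 2, 4, 8, 107, 214, 428, 856]
Sum = 1620


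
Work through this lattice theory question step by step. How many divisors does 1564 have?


Divisors of 1564: [1, 2, 4, 17, 23, 34, 46, 68, 92, 391, 782, 1564]
Count: 12


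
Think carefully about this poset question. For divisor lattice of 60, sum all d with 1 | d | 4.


Interval [1,4] in divisors of 60: [1, 2, 4]
Sum = 7


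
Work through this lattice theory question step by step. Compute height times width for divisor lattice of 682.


Height = length of longest chain minus 1; width = size of largest antichain.
A maximum chain: 1 | 31 | 341 | 682  (height 3).
A maximum antichain: {2, 11, 31}  (width 3).
Product = 3 * 3 = 9


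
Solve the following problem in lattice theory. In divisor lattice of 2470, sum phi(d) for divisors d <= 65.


Divisors of 2470 up to 65: [1, 2, 5, 10, 13, 19, 26, 38, 65]
phi values: [1, 1, 4, 4, 12, 18, 12, 18, 48]
Sum = 118


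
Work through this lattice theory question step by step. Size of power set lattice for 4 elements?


Power set = 2^n.
2^4 = 16


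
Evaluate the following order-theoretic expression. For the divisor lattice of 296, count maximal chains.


A maximal chain goes from the minimum element to a maximal element via cover relations.
Counting all min-to-max paths in the cover graph.
Total maximal chains: 4


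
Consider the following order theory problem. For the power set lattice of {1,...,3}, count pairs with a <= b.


The order relation is {(a,b) : a <= b}, reflexive so it includes (a,a).
Examples: ({},{}), ({},{1,2}), ({},{1,2,3}), ({},{1,3}), ({},{1}), ...
Total ordered pairs: 27


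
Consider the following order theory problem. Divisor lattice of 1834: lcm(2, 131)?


Join=lcm.
gcd(2,131)=1
lcm=262


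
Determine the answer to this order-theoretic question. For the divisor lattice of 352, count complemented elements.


An element a is complemented if some b has a meet b = bottom, a join b = top.
a is complemented iff gcd(a, n/a)=1, i.e. a is a unitary divisor of 352.
Complemented elements: 1, 11, 32, 352
Count: 4


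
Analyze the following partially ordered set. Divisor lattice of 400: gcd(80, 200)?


Meet=gcd.
gcd(80,200)=40


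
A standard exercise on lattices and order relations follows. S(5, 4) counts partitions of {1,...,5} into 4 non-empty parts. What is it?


S(n,k) = k*S(n-1,k) + S(n-1,k-1).
S(4,4) = 1, S(4,3) = 6
S(5,4) = 4*1 + 6 = 4 + 6
S(5,4) = 10


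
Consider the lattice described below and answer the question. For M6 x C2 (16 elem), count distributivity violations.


Distributive law: a ^ (b v c) = (a ^ b) v (a ^ c).
Check all 16^3 = 4096 ordered triples (a,b,c).
  e.g. a=(a1,0), b=(a2,0), c=(a3,0): lhs=(a1,0) != rhs=(0,0)
  e.g. a=(a1,0), b=(a2,0), c=(a3,1): lhs=(a1,0) != rhs=(0,0)
Total violating triples: 960


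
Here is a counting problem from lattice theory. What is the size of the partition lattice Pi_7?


B(n) = number of set partitions of an n-element set.
B(n) satisfies the recurrence: B(n+1) = sum_k C(n,k)*B(k).
B(7) = 877


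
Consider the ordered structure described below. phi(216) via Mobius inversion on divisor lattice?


phi(n) = n * prod_{p|n} (1 - 1/p).
Prime divisors of 216: [2, 3]
phi(216) = 216 * (1 - 1/2) * (1 - 1/3)
phi(216) = 72


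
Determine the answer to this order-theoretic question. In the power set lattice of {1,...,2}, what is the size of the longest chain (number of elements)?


A chain is a totally ordered subset; we count the number of elements in a maximum chain.
Compute, for each element x, the size of the longest chain ending at x:
  {}: 1
  {1}: 2
  {2}: 2
  {1,2}: 3
A maximum chain: {} < {1} < {1,2}
Number of elements in the longest chain: 3


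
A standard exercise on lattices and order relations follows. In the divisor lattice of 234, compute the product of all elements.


Divisors of 234: [1, 2, 3, 6, 9, 13, 18, 26, 39, 78, 117, 234]
Product = n^(d(n)/2) = 234^(12/2)
Product = 164170508913216


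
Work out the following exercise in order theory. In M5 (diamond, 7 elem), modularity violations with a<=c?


Modular law: if a <= c then a v (b ^ c) = (a v b) ^ c.
Check all triples (a,b,c) with a <= c among 7 elements.
This lattice is modular (diamonds M_m and their chain-products are modular).
Total violating triples: 0


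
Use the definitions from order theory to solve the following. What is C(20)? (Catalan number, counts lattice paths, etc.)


C(n) = C(2n, n) / (n+1).
C(40, 20) = 137846528820
C(20) = 137846528820 / 21 = 6564120420


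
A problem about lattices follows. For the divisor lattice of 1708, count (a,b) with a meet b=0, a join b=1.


Complement pair (a,b): a meet b = bottom, a join b = top.
Here: gcd(a,b)=1 and lcm(a,b)=1708, i.e. a*b=1708 with a,b coprime.
Pairs found: (1,1708), (4,427), (7,244), (28,61), ... (4 more)
Total ordered pairs: 8


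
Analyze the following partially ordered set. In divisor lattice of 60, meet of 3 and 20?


In a divisor lattice, meet = gcd (greatest common divisor).
By Euclidean algorithm or factoring: gcd(3,20) = 1


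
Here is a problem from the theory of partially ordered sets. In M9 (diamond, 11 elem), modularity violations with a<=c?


Modular law: if a <= c then a v (b ^ c) = (a v b) ^ c.
Check all triples (a,b,c) with a <= c among 11 elements.
This lattice is modular (diamonds M_m and their chain-products are modular).
Total violating triples: 0


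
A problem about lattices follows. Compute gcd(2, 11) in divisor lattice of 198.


In a divisor lattice, meet = gcd (greatest common divisor).
By Euclidean algorithm or factoring: gcd(2,11) = 1


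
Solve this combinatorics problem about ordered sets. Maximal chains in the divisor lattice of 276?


A maximal chain goes from the minimum element to a maximal element via cover relations.
Counting all min-to-max paths in the cover graph.
Total maximal chains: 12


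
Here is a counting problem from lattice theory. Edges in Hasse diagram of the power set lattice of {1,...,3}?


A cover relation a -< b holds when a < b with no c strictly between.
Cover relations:
  {} -< {1}
  {} -< {2}
  {} -< {3}
  {1} -< {1,2}
  {1} -< {1,3}
  {2} -< {1,2}
  {2} -< {2,3}
  {3} -< {1,3}
  ...4 more
Total: 12


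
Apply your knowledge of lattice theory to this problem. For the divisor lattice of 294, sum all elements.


sigma(n) = sum of divisors.
Divisors of 294: [1, 2, 3, 6, 7, 14, 21, 42, 49, 98, 147, 294]
Sum = 684


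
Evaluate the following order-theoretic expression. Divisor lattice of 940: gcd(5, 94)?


Meet=gcd.
gcd(5,94)=1


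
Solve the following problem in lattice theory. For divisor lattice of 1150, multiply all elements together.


Divisors of 1150: [1, 2, 5, 10, 23, 25, 46, 50, 115, 230, 575, 1150]
Product = n^(d(n)/2) = 1150^(12/2)
Product = 2313060765625000000


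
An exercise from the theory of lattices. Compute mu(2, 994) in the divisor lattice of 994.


In a divisor lattice, mu(a,b) = mu(b/a) where mu is the classical Mobius function.
b/a = 994/2 = 497
Prime factorization of 497: primes [7, 71]
497 is squarefree with 2 prime factor(s), so mu(497) = (-1)^2 = 1


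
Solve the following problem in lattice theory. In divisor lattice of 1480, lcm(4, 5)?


Join=lcm.
gcd(4,5)=1
lcm=20


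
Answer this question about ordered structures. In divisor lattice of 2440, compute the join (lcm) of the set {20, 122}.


In a divisor lattice, join = lcm (least common multiple).
Compute lcm iteratively: start with first element, then lcm(current, next).
Elements: [20, 122]
lcm(20,122) = 1220
Final lcm = 1220


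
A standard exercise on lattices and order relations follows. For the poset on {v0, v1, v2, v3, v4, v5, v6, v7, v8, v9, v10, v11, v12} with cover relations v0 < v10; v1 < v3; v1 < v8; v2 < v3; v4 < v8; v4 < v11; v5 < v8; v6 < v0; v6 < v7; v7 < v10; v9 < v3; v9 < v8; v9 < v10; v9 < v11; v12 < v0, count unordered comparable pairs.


A comparable pair {a,b} has a < b or b < a in the order.
Count unordered pairs where one element is strictly below the other.
Examples: {v0,v6}, {v0,v10}, {v0,v12}, {v1,v3}, ...
Total comparable pairs: 17


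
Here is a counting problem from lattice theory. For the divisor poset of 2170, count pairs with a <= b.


The order relation is {(a,b) : a <= b}, reflexive so it includes (a,a).
Examples: (1,1), (1,10), (1,1085), (1,14), (1,155), ...
Total ordered pairs: 81


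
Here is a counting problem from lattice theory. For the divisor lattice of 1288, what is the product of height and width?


Height = length of longest chain minus 1; width = size of largest antichain.
A maximum chain: 1 | 23 | 161 | 322 | 644 | 1288  (height 5).
A maximum antichain: {4, 14, 46, 161}  (width 4).
Product = 5 * 4 = 20


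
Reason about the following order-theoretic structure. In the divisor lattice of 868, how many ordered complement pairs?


Complement pair (a,b): a meet b = bottom, a join b = top.
Here: gcd(a,b)=1 and lcm(a,b)=868, i.e. a*b=868 with a,b coprime.
Pairs found: (1,868), (4,217), (7,124), (28,31), ... (4 more)
Total ordered pairs: 8


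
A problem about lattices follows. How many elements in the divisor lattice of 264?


Divisors of 264: [1, 2, 3, 4, 6, 8, 11, 12, 22, 24, 33, 44, 66, 88, 132, 264]
Count: 16


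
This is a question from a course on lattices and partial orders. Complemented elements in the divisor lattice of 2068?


An element a is complemented if some b has a meet b = bottom, a join b = top.
a is complemented iff gcd(a, n/a)=1, i.e. a is a unitary divisor of 2068.
Complemented elements: 1, 4, 11, 44, 47, 188, ... (2 more)
Count: 8


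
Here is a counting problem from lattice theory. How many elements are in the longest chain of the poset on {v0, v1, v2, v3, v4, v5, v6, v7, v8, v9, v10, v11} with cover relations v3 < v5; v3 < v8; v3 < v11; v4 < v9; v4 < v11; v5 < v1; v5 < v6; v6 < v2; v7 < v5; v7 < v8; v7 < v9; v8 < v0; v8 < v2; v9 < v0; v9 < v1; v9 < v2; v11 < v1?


A chain is a totally ordered subset; we count the number of elements in a maximum chain.
Compute, for each element x, the size of the longest chain ending at x:
  v3: 1
  v4: 1
  v7: 1
  v10: 1
  v5: 2
  v8: 2
  ...
A maximum chain: v3 < v5 < v6 < v2
Number of elements in the longest chain: 4


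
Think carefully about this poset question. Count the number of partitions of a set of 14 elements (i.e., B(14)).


B(n) = number of set partitions of an n-element set.
B(n) satisfies the recurrence: B(n+1) = sum_k C(n,k)*B(k).
B(14) = 190899322


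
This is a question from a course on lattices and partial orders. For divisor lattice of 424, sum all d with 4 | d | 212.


Interval [4,212] in divisors of 424: [4, 212]
Sum = 216


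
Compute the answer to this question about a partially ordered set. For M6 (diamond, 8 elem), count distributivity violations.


Distributive law: a ^ (b v c) = (a ^ b) v (a ^ c).
Check all 8^3 = 512 ordered triples (a,b,c).
  e.g. a=a1, b=a2, c=a3: lhs=a1 != rhs=0
  e.g. a=a1, b=a2, c=a4: lhs=a1 != rhs=0
Total violating triples: 120


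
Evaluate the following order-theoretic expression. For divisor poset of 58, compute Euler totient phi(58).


phi(n) = n * prod_{p|n} (1 - 1/p).
Prime divisors of 58: [2, 29]
phi(58) = 58 * (1 - 1/2) * (1 - 1/29)
phi(58) = 28


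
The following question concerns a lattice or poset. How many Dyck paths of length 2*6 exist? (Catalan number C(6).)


C(n) = C(2n, n) / (n+1).
C(12, 6) = 924
C(6) = 924 / 7 = 132


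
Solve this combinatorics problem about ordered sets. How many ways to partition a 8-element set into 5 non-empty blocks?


S(n,k) = k*S(n-1,k) + S(n-1,k-1).
S(7,5) = 140, S(7,4) = 350
S(8,5) = 5*140 + 350 = 700 + 350
S(8,5) = 1050


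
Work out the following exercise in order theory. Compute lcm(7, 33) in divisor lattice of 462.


In a divisor lattice, join = lcm (least common multiple).
gcd(7,33) = 1
lcm(7,33) = 7*33/gcd = 231/1 = 231


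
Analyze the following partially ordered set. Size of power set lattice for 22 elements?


Power set = 2^n.
2^22 = 4194304


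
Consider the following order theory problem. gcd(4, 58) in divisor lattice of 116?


Meet=gcd.
gcd(4,58)=2


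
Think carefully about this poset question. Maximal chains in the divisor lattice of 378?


A maximal chain goes from the minimum element to a maximal element via cover relations.
Counting all min-to-max paths in the cover graph.
Total maximal chains: 20


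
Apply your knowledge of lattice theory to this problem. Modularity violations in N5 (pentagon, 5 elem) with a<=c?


Modular law: if a <= c then a v (b ^ c) = (a v b) ^ c.
Check all triples (a,b,c) with a <= c among 5 elements.
  e.g. a=a, b=c, c=b: lhs=a != rhs=b
Total violating triples: 1


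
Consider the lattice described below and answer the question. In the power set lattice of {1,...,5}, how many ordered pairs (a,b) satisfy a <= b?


The order relation is {(a,b) : a <= b}, reflexive so it includes (a,a).
Examples: ({},{}), ({},{1,2}), ({},{1,2,3}), ({},{1,2,3,4}), ({},{1,2,3,4,5}), ...
Total ordered pairs: 243


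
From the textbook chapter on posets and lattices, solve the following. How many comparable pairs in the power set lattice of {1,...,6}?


A comparable pair {a,b} has a < b or b < a in the order.
Count unordered pairs where one element is strictly below the other.
Examples: {{},{1}}, {{},{2}}, {{},{3}}, {{},{4}}, ...
Total comparable pairs: 665


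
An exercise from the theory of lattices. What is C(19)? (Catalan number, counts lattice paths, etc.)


C(n) = C(2n, n) / (n+1).
C(38, 19) = 35345263800
C(19) = 35345263800 / 20 = 1767263190


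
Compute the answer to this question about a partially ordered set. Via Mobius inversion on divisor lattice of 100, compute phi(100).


phi(n) = n * prod_{p|n} (1 - 1/p).
Prime divisors of 100: [2, 5]
phi(100) = 100 * (1 - 1/2) * (1 - 1/5)
phi(100) = 40


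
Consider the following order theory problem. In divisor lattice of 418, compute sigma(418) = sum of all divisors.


sigma(n) = sum of divisors.
Divisors of 418: [1, 2, 11, 19, 22, 38, 209, 418]
Sum = 720


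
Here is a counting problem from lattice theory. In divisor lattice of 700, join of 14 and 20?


In a divisor lattice, join = lcm (least common multiple).
gcd(14,20) = 2
lcm(14,20) = 14*20/gcd = 280/2 = 140


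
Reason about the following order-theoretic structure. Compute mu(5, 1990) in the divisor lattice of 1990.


In a divisor lattice, mu(a,b) = mu(b/a) where mu is the classical Mobius function.
b/a = 1990/5 = 398
Prime factorization of 398: primes [2, 199]
398 is squarefree with 2 prime factor(s), so mu(398) = (-1)^2 = 1


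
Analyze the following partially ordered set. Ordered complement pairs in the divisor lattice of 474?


Complement pair (a,b): a meet b = bottom, a join b = top.
Here: gcd(a,b)=1 and lcm(a,b)=474, i.e. a*b=474 with a,b coprime.
Pairs found: (1,474), (2,237), (3,158), (6,79), ... (4 more)
Total ordered pairs: 8


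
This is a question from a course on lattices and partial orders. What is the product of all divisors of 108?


Divisors of 108: [1, 2, 3, 4, 6, 9, 12, 18, 27, 36, 54, 108]
Product = n^(d(n)/2) = 108^(12/2)
Product = 1586874322944


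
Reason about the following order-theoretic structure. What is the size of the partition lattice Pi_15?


B(n) = number of set partitions of an n-element set.
B(n) satisfies the recurrence: B(n+1) = sum_k C(n,k)*B(k).
B(15) = 1382958545


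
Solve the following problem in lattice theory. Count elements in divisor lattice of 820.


Divisors of 820: [1, 2, 4, 5, 10, 20, 41, 82, 164, 205, 410, 820]
Count: 12


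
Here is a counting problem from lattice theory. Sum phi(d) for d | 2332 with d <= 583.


Divisors of 2332 up to 583: [1, 2, 4, 11, 22, 44, 53, 106, 212, 583]
phi values: [1, 1, 2, 10, 10, 20, 52, 52, 104, 520]
Sum = 772


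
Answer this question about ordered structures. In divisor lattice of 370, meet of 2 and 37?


In a divisor lattice, meet = gcd (greatest common divisor).
By Euclidean algorithm or factoring: gcd(2,37) = 1


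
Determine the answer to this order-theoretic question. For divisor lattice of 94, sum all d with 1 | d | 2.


Interval [1,2] in divisors of 94: [1, 2]
Sum = 3


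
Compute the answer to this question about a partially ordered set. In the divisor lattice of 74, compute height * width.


Height = length of longest chain minus 1; width = size of largest antichain.
A maximum chain: 1 | 37 | 74  (height 2).
A maximum antichain: {2, 37}  (width 2).
Product = 2 * 2 = 4


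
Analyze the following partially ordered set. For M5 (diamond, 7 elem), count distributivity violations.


Distributive law: a ^ (b v c) = (a ^ b) v (a ^ c).
Check all 7^3 = 343 ordered triples (a,b,c).
  e.g. a=a1, b=a2, c=a3: lhs=a1 != rhs=0
  e.g. a=a1, b=a2, c=a4: lhs=a1 != rhs=0
Total violating triples: 60
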